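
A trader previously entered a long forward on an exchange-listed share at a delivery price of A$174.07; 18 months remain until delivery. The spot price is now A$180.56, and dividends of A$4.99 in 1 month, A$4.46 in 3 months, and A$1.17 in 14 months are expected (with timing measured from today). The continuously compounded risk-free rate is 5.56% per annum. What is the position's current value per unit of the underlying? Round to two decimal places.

A$9.96

PV(remaining dividends) I = 4.99·e^(−0.0556·1/12) + 4.46·e^(−0.0556·3/12) + 1.17·e^(−0.0556·14/12) = 10.4619
Current forward F = (S − I)·e^(rT) = (180.56 − 10.4619)·e^(0.0556·18/12) = 170.0981 × 1.086977 = 184.8927
Value (long) = (F − K)·e^(−rT) = (184.8927 − 174.07) × 0.919983 = 9.9567
Value = A$9.96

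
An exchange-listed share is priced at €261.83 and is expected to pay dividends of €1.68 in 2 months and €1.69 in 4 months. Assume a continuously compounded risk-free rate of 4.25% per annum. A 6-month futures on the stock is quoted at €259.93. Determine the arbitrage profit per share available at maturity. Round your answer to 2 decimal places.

€4.12 per share

PV(dividends) I = 1.68·e^(−0.0425·2/12) + 1.69·e^(−0.0425·4/12) = 3.3344
Fair futures F* = (S − I)·e^(rT) = (261.83 − 3.3344)·e^0.021250 = 258.4956 × 1.021477 = 264.0473
Market €259.93 < fair 264.0473: forward underpriced → reverse cash-and-carry (short the stock, invest proceeds at r, pay the dividends, go long the forward).
Profit at T = |F_mkt − F*| = |259.93 − 264.0473| = €4.12 per share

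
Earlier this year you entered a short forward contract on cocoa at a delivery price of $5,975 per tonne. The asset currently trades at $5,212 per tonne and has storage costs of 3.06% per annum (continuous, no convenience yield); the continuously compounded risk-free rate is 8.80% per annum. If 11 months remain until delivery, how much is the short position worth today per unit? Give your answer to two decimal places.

Current fair forward for the remaining 11 months: F = S·e^((r + u)·T), (r + u) = 0.0880 + 0.0306 = 0.1186
F = 5212 · e^(0.1186 × 11/12) = 5212 × 1.11484643 = 5810.5796
Value of long forward = (F − K)·e^(−rT) = (5810.5796 − 5975) · e^(−0.0880·11/12)
= -164.4204 × 0.92250114 = -151.68
Short position value = −(long value) = $151.68

$151.68 per tonne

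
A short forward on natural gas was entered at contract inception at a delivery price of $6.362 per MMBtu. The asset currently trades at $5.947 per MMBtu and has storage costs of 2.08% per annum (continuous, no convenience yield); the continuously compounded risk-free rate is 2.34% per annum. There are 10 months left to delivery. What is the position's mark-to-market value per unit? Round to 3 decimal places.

$0.188 per MMBtu

Current fair forward for the remaining 10 months: F = S·e^((r + u)·T), (r + u) = 0.0234 + 0.0208 = 0.0442
F = 5.947 · e^(0.0442 × 10/12) = 5.947 × 1.037520 = 6.1701
Value of long forward = (F − K)·e^(−rT) = (6.1701 − 6.362) · e^(−0.0234·10/12)
= -0.1919 × 0.980689 = -0.188
Short position value = −(long value) = $0.188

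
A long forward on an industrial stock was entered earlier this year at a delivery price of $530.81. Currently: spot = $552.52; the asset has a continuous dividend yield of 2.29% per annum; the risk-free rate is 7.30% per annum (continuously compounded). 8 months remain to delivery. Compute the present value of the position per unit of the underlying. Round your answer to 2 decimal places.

$38.55

Current fair forward for the remaining 8 months: F = S·e^((r − q)·T), (r − q) = 0.0730 − 0.0229 = 0.0501
F = 552.52 · e^(0.0501 × 8/12) = 552.52 × 1.033964 = 571.2858
Value of long forward = (F − K)·e^(−rT) = (571.2858 − 530.81) · e^(−0.0730·8/12)
= 40.4758 × 0.952499 = 38.55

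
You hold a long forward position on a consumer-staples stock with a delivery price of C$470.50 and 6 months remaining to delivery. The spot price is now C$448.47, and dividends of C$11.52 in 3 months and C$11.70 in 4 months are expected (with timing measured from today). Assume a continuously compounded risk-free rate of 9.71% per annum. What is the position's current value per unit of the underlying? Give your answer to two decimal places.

-C$22.30

PV(remaining dividends) I = 11.52·e^(−0.0971·3/12) + 11.70·e^(−0.0971·4/12) = 22.5711
Current forward F = (S − I)·e^(rT) = (448.47 − 22.5711)·e^(0.0971·6/12) = 425.8989 × 1.049748 = 447.0865
Value (long) = (F − K)·e^(−rT) = (447.0865 − 470.50) × 0.952610 = -22.3039
Value = -C$22.30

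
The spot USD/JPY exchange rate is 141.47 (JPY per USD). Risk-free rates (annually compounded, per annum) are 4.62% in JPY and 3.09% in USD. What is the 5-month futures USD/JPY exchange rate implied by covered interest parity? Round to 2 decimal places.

142.34

By covered interest parity, F = S · (1+r_JPY)^T / (1+r_USD)^T
= 141.47 × 1.018997 / 1.012761 = 141.47 × 1.006157
F = 142.34 JPY per USD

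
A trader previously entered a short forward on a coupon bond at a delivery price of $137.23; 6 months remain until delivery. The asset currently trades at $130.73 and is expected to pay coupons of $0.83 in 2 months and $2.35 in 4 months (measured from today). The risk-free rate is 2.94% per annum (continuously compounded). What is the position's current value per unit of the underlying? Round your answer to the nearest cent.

PV(remaining coupons) I = 0.83·e^(−0.0294·2/12) + 2.35·e^(−0.0294·4/12) = 3.1530
Current forward F = (S − I)·e^(rT) = (130.73 − 3.1530)·e^(0.0294·6/12) = 127.5770 × 1.014809 = 129.4663
Value (long) = (F − K)·e^(−rT) = (129.4663 − 137.23) × 0.985408 = -7.6504
Short position value = −(long value) = $7.65

$7.65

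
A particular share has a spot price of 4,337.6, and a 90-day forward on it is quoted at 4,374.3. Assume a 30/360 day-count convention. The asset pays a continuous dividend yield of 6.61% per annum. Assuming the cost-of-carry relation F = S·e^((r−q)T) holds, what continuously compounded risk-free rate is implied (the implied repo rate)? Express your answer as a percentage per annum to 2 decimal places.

9.98%

From F = S·e^((r−q)T): (r − q) = ln(F/S)/T
ln(4374.3/4337.6) = ln(1.008461) = 0.008425
(r − q) = 0.008425 / (90/360) = 0.033700
r = ln(F/S)/T + q = 0.033700 + 0.0661 = 0.099800
r = 9.98%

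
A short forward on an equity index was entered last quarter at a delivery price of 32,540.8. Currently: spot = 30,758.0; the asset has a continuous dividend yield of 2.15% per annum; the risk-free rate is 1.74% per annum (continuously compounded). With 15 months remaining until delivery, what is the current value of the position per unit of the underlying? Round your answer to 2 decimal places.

Current fair forward for the remaining 15 months: F = S·e^((r − q)·T), (r − q) = 0.0174 − 0.0215 = -0.0041
F = 30758.0 · e^(-0.0041 × 15/12) = 30758.0 × 0.99488811 = 30600.7685
Value of long forward = (F − K)·e^(−rT) = (30600.7685 − 32540.8) · e^(−0.0174·15/12)
= -1940.0315 × 0.97848483 = -1898.29
Short position value = −(long value) = 1898.29

1898.29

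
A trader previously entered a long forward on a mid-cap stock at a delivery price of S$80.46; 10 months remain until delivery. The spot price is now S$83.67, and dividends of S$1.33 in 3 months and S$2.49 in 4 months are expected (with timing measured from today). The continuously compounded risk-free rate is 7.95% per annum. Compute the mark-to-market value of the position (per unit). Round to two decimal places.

PV(remaining dividends) I = 1.33·e^(−0.0795·3/12) + 2.49·e^(−0.0795·4/12) = 3.7287
Current forward F = (S − I)·e^(rT) = (83.67 − 3.7287)·e^(0.0795·10/12) = 79.9413 × 1.068494 = 85.4168
Value (long) = (F − K)·e^(−rT) = (85.4168 − 80.46) × 0.935897 = 4.6391
Value = S$4.64

S$4.64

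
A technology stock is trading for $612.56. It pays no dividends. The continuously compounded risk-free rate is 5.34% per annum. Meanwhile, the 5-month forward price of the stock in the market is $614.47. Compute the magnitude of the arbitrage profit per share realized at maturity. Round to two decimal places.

$11.87 per share

Fair forward: F* = S·e^(carry·T), with carry = r = 0.0534
F* = 612.56 · e^(0.0534 × 5/12) = 612.56 · e^0.022250 = 612.56 × 1.022499 = $626.3420
Market $614.47 < fair $626.3420: forward underpriced → reverse cash-and-carry (short spot, go long the forward).
At maturity, profit = |F_mkt − F*| = |614.47 − 626.3420| = $11.87 per share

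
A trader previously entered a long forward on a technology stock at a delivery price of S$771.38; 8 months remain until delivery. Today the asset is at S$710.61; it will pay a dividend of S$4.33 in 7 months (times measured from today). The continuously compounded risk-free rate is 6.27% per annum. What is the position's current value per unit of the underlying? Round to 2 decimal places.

-S$33.37

PV(remaining dividends) I = 4.33·e^(−0.0627·7/12) = 4.1745
Current forward F = (S − I)·e^(rT) = (710.61 − 4.1745)·e^(0.0627·8/12) = 706.4355 × 1.042686 = 736.5904
Value (long) = (F − K)·e^(−rT) = (736.5904 − 771.38) × 0.959062 = -33.3654
Value = -S$33.37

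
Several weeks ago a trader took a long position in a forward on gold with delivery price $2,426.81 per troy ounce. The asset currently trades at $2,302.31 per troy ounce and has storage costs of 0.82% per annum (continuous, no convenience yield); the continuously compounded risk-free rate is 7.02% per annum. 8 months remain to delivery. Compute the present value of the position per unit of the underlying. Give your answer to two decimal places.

-$0.92 per troy ounce

Current fair forward for the remaining 8 months: F = S·e^((r + u)·T), (r + u) = 0.0702 + 0.0082 = 0.0784
F = 2302.31 · e^(0.0784 × 8/12) = 2302.31 × 1.05365668 = 2425.8443
Value of long forward = (F − K)·e^(−rT) = (2425.8443 − 2426.81) · e^(−0.0702·8/12)
= -0.9657 × 0.95427823 = -0.92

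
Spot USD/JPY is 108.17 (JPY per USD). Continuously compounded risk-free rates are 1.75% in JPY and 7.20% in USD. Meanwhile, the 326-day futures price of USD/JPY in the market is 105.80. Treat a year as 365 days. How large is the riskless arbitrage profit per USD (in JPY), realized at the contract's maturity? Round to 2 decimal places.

2.77 per USD (in JPY)

Fair futures: F* = S·e^(carry·T), with carry = (r_JPY − r_USD) = 0.0175 − 0.0720 = -0.0545
F* = 108.17 · e^(-0.0545 × 326/365) = 108.17 · e^-0.048677 = 108.17 × 0.952489 = 103.0307
Market 105.80 > fair 103.0307: forward overpriced → cash-and-carry (buy spot, short the forward).
At maturity, profit = |F_mkt − F*| = |105.80 − 103.0307| = 2.77 per USD (in JPY)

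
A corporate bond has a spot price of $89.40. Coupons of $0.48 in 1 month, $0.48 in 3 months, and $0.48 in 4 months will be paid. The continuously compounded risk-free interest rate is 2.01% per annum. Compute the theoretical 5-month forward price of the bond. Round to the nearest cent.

PV(coupons) I = 0.48·e^(−0.0201·1/12) + 0.48·e^(−0.0201·3/12) + 0.48·e^(−0.0201·4/12)
I = 0.4792 + 0.4776 + 0.4768 = 1.4336
F = (S − I)·e^(rT) = (89.40 − 1.4336) · e^(0.0201·5/12)
= 87.9664 · e^0.008375 = 87.9664 × 1.008410 = $88.71

$88.71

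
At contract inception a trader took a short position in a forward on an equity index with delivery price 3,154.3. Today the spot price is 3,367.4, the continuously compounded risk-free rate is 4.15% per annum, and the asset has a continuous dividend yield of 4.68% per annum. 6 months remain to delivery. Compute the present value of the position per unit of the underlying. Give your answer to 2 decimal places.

-199.99

Current fair forward for the remaining 6 months: F = S·e^((r − q)·T), (r − q) = 0.0415 − 0.0468 = -0.0053
F = 3367.4 · e^(-0.0053 × 6/12) = 3367.4 × 0.99735351 = 3358.4882
Value of long forward = (F − K)·e^(−rT) = (3358.4882 − 3154.3) · e^(−0.0415·6/12)
= 204.1882 × 0.97946380 = 199.99
Short position value = −(long value) = -199.99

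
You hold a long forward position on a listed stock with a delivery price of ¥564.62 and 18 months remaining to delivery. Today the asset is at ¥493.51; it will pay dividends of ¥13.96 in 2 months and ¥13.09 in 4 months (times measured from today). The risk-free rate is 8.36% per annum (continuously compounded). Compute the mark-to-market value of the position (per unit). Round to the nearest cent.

PV(remaining dividends) I = 13.96·e^(−0.0836·2/12) + 13.09·e^(−0.0836·4/12) = 26.4971
Current forward F = (S − I)·e^(rT) = (493.51 − 26.4971)·e^(0.0836·18/12) = 467.0129 × 1.133602 = 529.4068
Value (long) = (F − K)·e^(−rT) = (529.4068 − 564.62) × 0.882144 = -31.0631
Value = -¥31.06

-¥31.06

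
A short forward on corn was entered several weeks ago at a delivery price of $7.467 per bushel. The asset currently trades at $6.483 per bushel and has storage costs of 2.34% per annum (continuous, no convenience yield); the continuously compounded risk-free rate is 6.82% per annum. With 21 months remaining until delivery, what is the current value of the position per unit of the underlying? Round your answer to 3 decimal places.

Current fair forward for the remaining 21 months: F = S·e^((r + u)·T), (r + u) = 0.0682 + 0.0234 = 0.0916
F = 6.483 · e^(0.0916 × 21/12) = 6.483 × 1.173863 = 7.6102
Value of long forward = (F − K)·e^(−rT) = (7.6102 − 7.467) · e^(−0.0682·21/12)
= 0.1432 × 0.887497 = 0.127
Short position value = −(long value) = -$0.127

-$0.127 per bushel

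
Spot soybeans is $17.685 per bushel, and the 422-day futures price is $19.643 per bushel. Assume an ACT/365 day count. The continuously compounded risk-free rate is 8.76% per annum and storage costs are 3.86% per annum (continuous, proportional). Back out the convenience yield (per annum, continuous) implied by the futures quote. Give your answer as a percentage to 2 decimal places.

F = S·e^((r+u−y)T) ⇒ (r+u−y) = ln(F/S)/T
ln(19.643/17.685) = 0.105004; /T ⇒ 0.090821
y = r + u − ln(F/S)/T = 0.0876 + 0.0386 − 0.090821 = 0.035379
y = 3.54%

3.54%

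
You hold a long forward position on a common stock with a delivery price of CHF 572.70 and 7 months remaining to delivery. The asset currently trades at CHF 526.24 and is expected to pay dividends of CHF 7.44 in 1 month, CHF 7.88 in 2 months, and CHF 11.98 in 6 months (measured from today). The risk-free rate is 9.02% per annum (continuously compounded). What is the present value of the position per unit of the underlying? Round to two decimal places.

-CHF 43.70

PV(remaining dividends) I = 7.44·e^(−0.0902·1/12) + 7.88·e^(−0.0902·2/12) + 11.98·e^(−0.0902·6/12) = 26.5984
Current forward F = (S − I)·e^(rT) = (526.24 − 26.5984)·e^(0.0902·7/12) = 499.6416 × 1.054026 = 526.6352
Value (long) = (F − K)·e^(−rT) = (526.6352 − 572.70) × 0.948744 = -43.7037
Value = -CHF 43.70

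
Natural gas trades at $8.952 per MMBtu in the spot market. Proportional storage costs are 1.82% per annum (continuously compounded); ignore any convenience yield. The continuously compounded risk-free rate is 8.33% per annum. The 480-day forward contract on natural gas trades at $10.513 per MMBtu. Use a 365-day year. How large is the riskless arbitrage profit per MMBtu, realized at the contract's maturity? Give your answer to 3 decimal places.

Fair forward: F* = S·e^(carry·T), with carry = (r + u) = 0.0833 + 0.0182 = 0.1015
F* = 8.952 · e^(0.1015 × 480/365) = 8.952 · e^0.133479 = 8.952 × 1.142797 = $10.2303
Market $10.513 > fair $10.2303: forward overpriced → cash-and-carry (buy spot, short the forward).
At maturity, profit = |F_mkt − F*| = |10.513 − 10.2303| = $0.283 per MMBtu

$0.283 per MMBtu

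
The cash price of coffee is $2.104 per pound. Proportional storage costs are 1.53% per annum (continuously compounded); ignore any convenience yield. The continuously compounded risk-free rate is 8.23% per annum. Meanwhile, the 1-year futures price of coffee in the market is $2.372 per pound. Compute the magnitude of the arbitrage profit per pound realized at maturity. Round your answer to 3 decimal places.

$0.052 per pound

Fair futures: F* = S·e^(carry·T), with carry = (r + u) = 0.0823 + 0.0153 = 0.0976
F* = 2.104 · e^(0.0976 × 1) = 2.104 · e^0.097600 = 2.104 × 1.102522 = $2.3197
Market $2.372 > fair $2.3197: forward overpriced → cash-and-carry (buy spot, short the forward).
At maturity, profit = |F_mkt − F*| = |2.372 − 2.3197| = $0.052 per pound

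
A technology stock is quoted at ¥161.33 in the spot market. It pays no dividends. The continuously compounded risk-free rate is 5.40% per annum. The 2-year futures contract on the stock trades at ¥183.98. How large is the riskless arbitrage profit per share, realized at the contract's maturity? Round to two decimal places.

¥4.25 per share

Fair futures: F* = S·e^(carry·T), with carry = r = 0.0540
F* = 161.33 · e^(0.0540 × 2) = 161.33 · e^0.108000 = 161.33 × 1.114048 = ¥179.7294
Market ¥183.98 > fair ¥179.7294: forward overpriced → cash-and-carry (buy spot, short the forward).
At maturity, profit = |F_mkt − F*| = |183.98 − 179.7294| = ¥4.25 per share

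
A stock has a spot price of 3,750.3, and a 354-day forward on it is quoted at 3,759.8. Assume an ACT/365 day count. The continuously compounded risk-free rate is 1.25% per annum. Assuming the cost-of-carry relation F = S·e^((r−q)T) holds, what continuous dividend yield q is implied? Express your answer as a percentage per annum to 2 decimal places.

From F = S·e^((r−q)T): (r − q) = ln(F/S)/T
ln(3759.8/3750.3) = ln(1.002533) = 0.002530
(r − q) = 0.002530 / (354/365) = 0.002609
q = r − ln(F/S)/T = 0.0125 − 0.002609 = 0.009891
q = 0.99%

0.99%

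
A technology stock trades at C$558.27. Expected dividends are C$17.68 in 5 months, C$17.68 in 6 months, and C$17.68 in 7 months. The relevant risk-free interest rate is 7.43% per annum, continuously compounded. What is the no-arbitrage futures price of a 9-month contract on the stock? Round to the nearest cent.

C$536.23

PV(dividends) I = 17.68·e^(−0.0743·5/12) + 17.68·e^(−0.0743·6/12) + 17.68·e^(−0.0743·7/12)
I = 17.1410 + 17.0352 + 16.9301 = 51.1063
F = (S − I)·e^(rT) = (558.27 − 51.1063) · e^(0.0743·9/12)
= 507.1637 · e^0.055725 = 507.1637 × 1.057307 = C$536.23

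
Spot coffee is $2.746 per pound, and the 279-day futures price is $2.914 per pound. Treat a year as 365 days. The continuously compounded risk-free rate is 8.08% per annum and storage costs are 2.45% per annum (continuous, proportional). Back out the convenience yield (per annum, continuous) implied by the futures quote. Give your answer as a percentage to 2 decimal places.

2.76%

F = S·e^((r+u−y)T) ⇒ (r+u−y) = ln(F/S)/T
ln(2.914/2.746) = 0.059381; /T ⇒ 0.077685
y = r + u − ln(F/S)/T = 0.0808 + 0.0245 − 0.077685 = 0.027615
y = 2.76%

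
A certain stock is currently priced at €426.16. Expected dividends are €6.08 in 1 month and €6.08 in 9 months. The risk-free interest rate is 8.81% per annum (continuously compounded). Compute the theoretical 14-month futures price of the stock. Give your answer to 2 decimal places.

€459.30

PV(dividends) I = 6.08·e^(−0.0881·1/12) + 6.08·e^(−0.0881·9/12)
I = 6.0355 + 5.6912 = 11.7267
F = (S − I)·e^(rT) = (426.16 − 11.7267) · e^(0.0881·14/12)
= 414.4333 · e^0.102783 = 414.4333 × 1.108251 = €459.30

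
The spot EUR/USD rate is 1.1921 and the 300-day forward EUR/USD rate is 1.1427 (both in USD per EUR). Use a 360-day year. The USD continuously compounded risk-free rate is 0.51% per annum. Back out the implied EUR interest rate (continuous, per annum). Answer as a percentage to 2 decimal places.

F = S·e^((r_USD − r_EUR)T) ⇒ r_EUR = r_USD − ln(F/S)/T
ln(1.1427/1.1921) = -0.042323; /(300/360) = -0.050788
r_EUR = 0.0051 + 0.050788 = 0.055888
r_EUR = 5.59%

5.59%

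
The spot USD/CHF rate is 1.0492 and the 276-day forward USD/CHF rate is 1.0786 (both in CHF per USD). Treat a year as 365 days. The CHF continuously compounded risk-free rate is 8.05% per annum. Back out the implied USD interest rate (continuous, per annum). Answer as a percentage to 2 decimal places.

4.40%

F = S·e^((r_CHF − r_USD)T) ⇒ r_USD = r_CHF − ln(F/S)/T
ln(1.0786/1.0492) = 0.027636; /(276/365) = 0.036548
r_USD = 0.0805 − 0.036548 = 0.043952
r_USD = 4.40%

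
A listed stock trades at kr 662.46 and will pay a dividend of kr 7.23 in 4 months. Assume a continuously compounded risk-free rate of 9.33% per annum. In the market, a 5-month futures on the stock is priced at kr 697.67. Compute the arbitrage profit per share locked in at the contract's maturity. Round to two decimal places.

kr 16.24 per share

PV(dividends) I = 7.23·e^(−0.0933·4/12) = 7.0086
Fair futures F* = (S − I)·e^(rT) = (662.46 − 7.0086)·e^0.038875 = 655.4514 × 1.039641 = 681.4341
Market kr 697.67 > fair 681.4341: forward overpriced → cash-and-carry (borrow at r, buy the stock and collect the dividends, short the forward).
Profit at T = |F_mkt − F*| = |697.67 − 681.4341| = kr 16.24 per share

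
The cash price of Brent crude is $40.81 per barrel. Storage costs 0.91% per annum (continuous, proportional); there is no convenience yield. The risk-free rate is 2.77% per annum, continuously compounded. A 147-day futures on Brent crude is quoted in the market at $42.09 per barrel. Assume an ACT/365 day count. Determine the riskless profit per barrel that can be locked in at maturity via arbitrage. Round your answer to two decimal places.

$0.67 per barrel

Fair futures: F* = S·e^(carry·T), with carry = (r + u) = 0.0277 + 0.0091 = 0.0368
F* = 40.81 · e^(0.0368 × 147/365) = 40.81 · e^0.014821 = 40.81 × 1.014931 = $41.4193
Market $42.09 > fair $41.4193: forward overpriced → cash-and-carry (buy spot, short the forward).
At maturity, profit = |F_mkt − F*| = |42.09 − 41.4193| = $0.67 per barrel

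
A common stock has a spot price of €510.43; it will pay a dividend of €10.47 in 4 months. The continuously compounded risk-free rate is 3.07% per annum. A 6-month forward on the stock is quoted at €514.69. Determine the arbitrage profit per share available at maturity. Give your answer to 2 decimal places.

€6.89 per share

PV(dividends) I = 10.47·e^(−0.0307·4/12) = 10.3634
Fair forward F* = (S − I)·e^(rT) = (510.43 − 10.3634)·e^0.015350 = 500.0666 × 1.015468 = 507.8016
Market €514.69 > fair 507.8016: forward overpriced → cash-and-carry (borrow at r, buy the stock and collect the dividends, short the forward).
Profit at T = |F_mkt − F*| = |514.69 − 507.8016| = €6.89 per share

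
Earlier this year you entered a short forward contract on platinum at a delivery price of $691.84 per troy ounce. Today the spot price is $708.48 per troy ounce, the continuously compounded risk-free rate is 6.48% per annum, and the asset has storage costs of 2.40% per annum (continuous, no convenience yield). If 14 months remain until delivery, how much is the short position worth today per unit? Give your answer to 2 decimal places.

Current fair forward for the remaining 14 months: F = S·e^((r + u)·T), (r + u) = 0.0648 + 0.0240 = 0.0888
F = 708.48 · e^(0.0888 × 14/12) = 708.48 × 1.109157 = 785.8156
Value of long forward = (F − K)·e^(−rT) = (785.8156 − 691.84) · e^(−0.0648·14/12)
= 93.9756 × 0.927187 = 87.13
Short position value = −(long value) = -$87.13

-$87.13 per troy ounce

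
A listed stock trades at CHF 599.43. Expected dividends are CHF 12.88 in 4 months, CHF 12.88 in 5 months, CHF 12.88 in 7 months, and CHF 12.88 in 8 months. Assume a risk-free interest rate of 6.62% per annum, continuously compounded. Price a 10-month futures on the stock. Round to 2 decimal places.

CHF 580.76

PV(dividends) I = 12.88·e^(−0.0662·4/12) + 12.88·e^(−0.0662·5/12) + 12.88·e^(−0.0662·7/12) + 12.88·e^(−0.0662·8/12)
I = 12.5989 + 12.5296 + 12.3921 + 12.3239 = 49.8445
F = (S − I)·e^(rT) = (599.43 − 49.8445) · e^(0.0662·10/12)
= 549.5855 · e^0.055167 = 549.5855 × 1.056717 = CHF 580.76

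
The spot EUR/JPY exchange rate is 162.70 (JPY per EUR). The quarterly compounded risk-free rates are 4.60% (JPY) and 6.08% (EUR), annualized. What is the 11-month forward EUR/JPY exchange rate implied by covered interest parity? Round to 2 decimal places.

160.54

By covered interest parity, F = S · (1+r_JPY/4)^(4T) / (1+r_EUR/4)^(4T)
= 162.70 × 1.042817 / 1.056872 = 162.70 × 0.986701
F = 160.54 JPY per EUR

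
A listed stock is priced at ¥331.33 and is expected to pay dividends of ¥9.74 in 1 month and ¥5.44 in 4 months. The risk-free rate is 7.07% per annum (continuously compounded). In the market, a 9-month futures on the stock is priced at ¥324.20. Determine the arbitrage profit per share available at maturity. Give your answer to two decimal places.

¥9.36 per share

PV(dividends) I = 9.74·e^(−0.0707·1/12) + 5.44·e^(−0.0707·4/12) = 14.9961
Fair futures F* = (S − I)·e^(rT) = (331.33 − 14.9961)·e^0.053025 = 316.3339 × 1.054456 = 333.5602
Market ¥324.20 < fair 333.5602: forward underpriced → reverse cash-and-carry (short the stock, invest proceeds at r, pay the dividends, go long the forward).
Profit at T = |F_mkt − F*| = |324.20 − 333.5602| = ¥9.36 per share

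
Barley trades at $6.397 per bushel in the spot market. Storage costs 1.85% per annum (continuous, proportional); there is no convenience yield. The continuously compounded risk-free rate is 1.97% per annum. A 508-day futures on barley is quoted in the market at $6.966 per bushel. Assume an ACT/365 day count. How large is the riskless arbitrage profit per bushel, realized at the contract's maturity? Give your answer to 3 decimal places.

Fair futures: F* = S·e^(carry·T), with carry = (r + u) = 0.0197 + 0.0185 = 0.0382
F* = 6.397 · e^(0.0382 × 508/365) = 6.397 · e^0.053166 = 6.397 × 1.054605 = $6.7463
Market $6.966 > fair $6.7463: forward overpriced → cash-and-carry (buy spot, short the forward).
At maturity, profit = |F_mkt − F*| = |6.966 − 6.7463| = $0.220 per bushel

$0.220 per bushel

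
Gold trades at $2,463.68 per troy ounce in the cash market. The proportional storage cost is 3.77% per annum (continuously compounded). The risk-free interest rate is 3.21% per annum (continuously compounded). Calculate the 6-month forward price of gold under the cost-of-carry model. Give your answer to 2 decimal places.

$2,551.18 per troy ounce

Net carry = r + u − y = 0.0321 + 0.0377 − 0.0000 = 0.0698
F = S·e^((r+u−y)T) = 2463.68 · e^(0.0698 × 6/12) = 2463.68 · e^0.03490000
= 2463.68 × 1.03551615 = $2,551.18 per troy ounce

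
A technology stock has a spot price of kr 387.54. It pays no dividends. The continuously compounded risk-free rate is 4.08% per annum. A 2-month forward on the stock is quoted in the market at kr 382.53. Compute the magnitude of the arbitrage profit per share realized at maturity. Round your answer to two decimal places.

kr 7.65 per share

Fair forward: F* = S·e^(carry·T), with carry = r = 0.0408
F* = 387.54 · e^(0.0408 × 2/12) = 387.54 · e^0.006800 = 387.54 × 1.006823 = kr 390.1842
Market kr 382.53 < fair kr 390.1842: forward underpriced → reverse cash-and-carry (short spot, go long the forward).
At maturity, profit = |F_mkt − F*| = |382.53 − 390.1842| = kr 7.65 per share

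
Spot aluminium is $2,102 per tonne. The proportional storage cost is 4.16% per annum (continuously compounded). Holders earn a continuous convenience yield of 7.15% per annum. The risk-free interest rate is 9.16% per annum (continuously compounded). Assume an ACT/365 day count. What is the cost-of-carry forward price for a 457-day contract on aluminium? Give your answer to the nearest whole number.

$2,271 per tonne

Net carry = r + u − y = 0.0916 + 0.0416 − 0.0715 = 0.0617
F = S·e^((r+u−y)T) = 2102 · e^(0.0617 × 457/365) = 2102 · e^0.077252
= 2102 × 1.080314 = $2,271 per tonne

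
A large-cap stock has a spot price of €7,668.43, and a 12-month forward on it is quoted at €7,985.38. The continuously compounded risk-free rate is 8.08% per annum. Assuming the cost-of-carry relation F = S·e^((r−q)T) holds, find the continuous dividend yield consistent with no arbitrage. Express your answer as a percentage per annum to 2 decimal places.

4.03%

From F = S·e^((r−q)T): (r − q) = ln(F/S)/T
ln(7985.38/7668.43) = ln(1.041332) = 0.040501
(r − q) = 0.040501 / (12/12) = 0.040501
q = r − ln(F/S)/T = 0.0808 − 0.040501 = 0.040299
q = 4.03%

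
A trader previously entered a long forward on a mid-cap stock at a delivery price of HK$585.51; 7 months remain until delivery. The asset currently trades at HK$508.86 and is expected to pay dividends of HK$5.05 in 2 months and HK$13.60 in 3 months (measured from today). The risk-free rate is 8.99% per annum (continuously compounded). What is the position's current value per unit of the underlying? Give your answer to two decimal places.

PV(remaining dividends) I = 5.05·e^(−0.0899·2/12) + 13.60·e^(−0.0899·3/12) = 18.2726
Current forward F = (S − I)·e^(rT) = (508.86 − 18.2726)·e^(0.0899·7/12) = 490.5874 × 1.053841 = 517.0011
Value (long) = (F − K)·e^(−rT) = (517.0011 − 585.51) × 0.948910 = -65.0088
Value = -HK$65.01

-HK$65.01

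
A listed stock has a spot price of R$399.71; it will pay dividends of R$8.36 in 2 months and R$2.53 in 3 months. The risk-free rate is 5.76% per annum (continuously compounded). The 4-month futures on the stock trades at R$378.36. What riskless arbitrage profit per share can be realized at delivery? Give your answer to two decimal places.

R$18.12 per share

PV(dividends) I = 8.36·e^(−0.0576·2/12) + 2.53·e^(−0.0576·3/12) = 10.7740
Fair futures F* = (S − I)·e^(rT) = (399.71 − 10.7740)·e^0.019200 = 388.9360 × 1.019386 = 396.4759
Market R$378.36 < fair 396.4759: forward underpriced → reverse cash-and-carry (short the stock, invest proceeds at r, pay the dividends, go long the forward).
Profit at T = |F_mkt − F*| = |378.36 − 396.4759| = R$18.12 per share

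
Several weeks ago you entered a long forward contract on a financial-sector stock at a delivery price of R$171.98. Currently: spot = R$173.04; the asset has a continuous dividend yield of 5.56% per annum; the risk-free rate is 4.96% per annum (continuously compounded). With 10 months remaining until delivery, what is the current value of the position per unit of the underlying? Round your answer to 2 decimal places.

R$0.19

Current fair forward for the remaining 10 months: F = S·e^((r − q)·T), (r − q) = 0.0496 − 0.0556 = -0.0060
F = 173.04 · e^(-0.0060 × 10/12) = 173.04 × 0.995012 = 172.1769
Value of long forward = (F − K)·e^(−rT) = (172.1769 − 171.98) · e^(−0.0496·10/12)
= 0.1969 × 0.959509 = 0.19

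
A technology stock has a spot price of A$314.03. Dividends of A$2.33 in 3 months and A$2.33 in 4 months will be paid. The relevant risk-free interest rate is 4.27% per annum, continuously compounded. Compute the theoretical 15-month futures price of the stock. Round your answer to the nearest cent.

A$326.39

PV(dividends) I = 2.33·e^(−0.0427·3/12) + 2.33·e^(−0.0427·4/12)
I = 2.3053 + 2.2971 = 4.6024
F = (S − I)·e^(rT) = (314.03 − 4.6024) · e^(0.0427·15/12)
= 309.4276 · e^0.053375 = 309.4276 × 1.054825 = A$326.39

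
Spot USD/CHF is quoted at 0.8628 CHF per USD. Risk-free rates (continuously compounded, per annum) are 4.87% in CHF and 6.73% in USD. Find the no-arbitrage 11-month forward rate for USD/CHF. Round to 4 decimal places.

F = S·e^((r_CHF − r_USD)T) = 0.8628 · e^((0.0487 − 0.0673) × 11/12)
= 0.8628 · e^-0.017050 = 0.8628 × 0.983095
F = 0.8482 CHF per USD

0.8482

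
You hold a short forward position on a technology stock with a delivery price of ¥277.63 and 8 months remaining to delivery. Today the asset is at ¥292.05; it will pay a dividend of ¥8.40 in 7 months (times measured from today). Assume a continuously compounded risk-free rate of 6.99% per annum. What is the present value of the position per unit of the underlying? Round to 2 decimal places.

PV(remaining dividends) I = 8.40·e^(−0.0699·7/12) = 8.0644
Current forward F = (S − I)·e^(rT) = (292.05 − 8.0644)·e^(0.0699·8/12) = 283.9856 × 1.047703 = 297.5326
Value (long) = (F − K)·e^(−rT) = (297.5326 − 277.63) × 0.954469 = 18.9964
Short position value = −(long value) = -¥19.00

-¥19.00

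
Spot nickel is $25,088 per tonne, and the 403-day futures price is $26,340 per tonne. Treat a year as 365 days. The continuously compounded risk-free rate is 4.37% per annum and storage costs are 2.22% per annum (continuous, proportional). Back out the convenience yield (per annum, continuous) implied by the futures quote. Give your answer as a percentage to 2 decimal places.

F = S·e^((r+u−y)T) ⇒ (r+u−y) = ln(F/S)/T
ln(26340/25088) = 0.048699; /T ⇒ 0.044107
y = r + u − ln(F/S)/T = 0.0437 + 0.0222 − 0.044107 = 0.021793
y = 2.18%

2.18%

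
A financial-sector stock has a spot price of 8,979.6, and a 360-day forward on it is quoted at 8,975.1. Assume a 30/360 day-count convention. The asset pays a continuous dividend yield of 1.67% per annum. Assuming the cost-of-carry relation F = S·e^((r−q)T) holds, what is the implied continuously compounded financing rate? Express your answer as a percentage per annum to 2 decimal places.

From F = S·e^((r−q)T): (r − q) = ln(F/S)/T
ln(8975.1/8979.6) = ln(0.999499) = -0.000501
(r − q) = -0.000501 / (360/360) = -0.000501
r = ln(F/S)/T + q = -0.000501 + 0.0167 = 0.016199
r = 1.62%

1.62%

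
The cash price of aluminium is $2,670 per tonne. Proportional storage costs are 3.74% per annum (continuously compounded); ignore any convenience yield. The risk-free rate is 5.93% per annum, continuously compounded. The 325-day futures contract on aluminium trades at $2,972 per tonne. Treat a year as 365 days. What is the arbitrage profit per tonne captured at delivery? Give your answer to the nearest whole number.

$62 per tonne

Fair futures: F* = S·e^(carry·T), with carry = (r + u) = 0.0593 + 0.0374 = 0.0967
F* = 2670 · e^(0.0967 × 325/365) = 2670 · e^0.086103 = 2670 × 1.089919 = $2910.0837
Market $2972 > fair $2910.0837: forward overpriced → cash-and-carry (buy spot, short the forward).
At maturity, profit = |F_mkt − F*| = |2972 − 2910.0837| = $62 per tonne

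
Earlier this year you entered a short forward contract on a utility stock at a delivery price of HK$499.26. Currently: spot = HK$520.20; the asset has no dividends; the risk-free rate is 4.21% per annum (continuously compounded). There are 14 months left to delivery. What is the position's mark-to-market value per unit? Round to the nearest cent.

Current fair forward for the remaining 14 months: F = S·e^(r·T), r = 0.0421
F = 520.20 · e^(0.0421 × 14/12) = 520.20 × 1.050343 = 546.3884
Value of long forward = (F − K)·e^(−rT) = (546.3884 − 499.26) · e^(−0.0421·14/12)
= 47.1284 × 0.952070 = 44.87
Short position value = −(long value) = -HK$44.87

-HK$44.87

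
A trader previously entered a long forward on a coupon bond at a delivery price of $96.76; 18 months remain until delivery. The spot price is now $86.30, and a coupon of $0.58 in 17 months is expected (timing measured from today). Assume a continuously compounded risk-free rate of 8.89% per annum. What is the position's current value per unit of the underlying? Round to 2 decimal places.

PV(remaining coupons) I = 0.58·e^(−0.0889·17/12) = 0.5114
Current forward F = (S − I)·e^(rT) = (86.30 − 0.5114)·e^(0.0889·18/12) = 85.7886 × 1.142650 = 98.0263
Value (long) = (F − K)·e^(−rT) = (98.0263 − 96.76) × 0.875159 = 1.1082
Value = $1.11

$1.11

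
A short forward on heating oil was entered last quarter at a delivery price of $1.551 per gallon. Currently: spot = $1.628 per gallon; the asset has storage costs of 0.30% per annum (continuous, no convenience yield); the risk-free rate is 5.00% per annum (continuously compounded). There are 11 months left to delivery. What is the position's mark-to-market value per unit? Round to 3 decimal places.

-$0.151 per gallon

Current fair forward for the remaining 11 months: F = S·e^((r + u)·T), (r + u) = 0.0500 + 0.0030 = 0.0530
F = 1.628 · e^(0.0530 × 11/12) = 1.628 × 1.049783 = 1.7090
Value of long forward = (F − K)·e^(−rT) = (1.7090 − 1.551) · e^(−0.0500·11/12)
= 0.1580 × 0.955201 = 0.151
Short position value = −(long value) = -$0.151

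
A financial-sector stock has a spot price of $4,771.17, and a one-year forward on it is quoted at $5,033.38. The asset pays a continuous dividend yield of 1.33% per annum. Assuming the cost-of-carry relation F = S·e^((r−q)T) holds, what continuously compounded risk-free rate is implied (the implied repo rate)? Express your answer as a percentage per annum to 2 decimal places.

From F = S·e^((r−q)T): (r − q) = ln(F/S)/T
ln(5033.38/4771.17) = ln(1.054957) = 0.053500
(r − q) = 0.053500 / (12/12) = 0.053500
r = ln(F/S)/T + q = 0.053500 + 0.0133 = 0.066800
r = 6.68%

6.68%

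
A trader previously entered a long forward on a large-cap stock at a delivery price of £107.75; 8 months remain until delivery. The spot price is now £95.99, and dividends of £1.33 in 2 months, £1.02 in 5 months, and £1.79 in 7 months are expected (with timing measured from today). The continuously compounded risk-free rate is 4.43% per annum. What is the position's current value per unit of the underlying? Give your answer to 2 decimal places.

-£12.69

PV(remaining dividends) I = 1.33·e^(−0.0443·2/12) + 1.02·e^(−0.0443·5/12) + 1.79·e^(−0.0443·7/12) = 4.0659
Current forward F = (S − I)·e^(rT) = (95.99 − 4.0659)·e^(0.0443·8/12) = 91.9241 × 1.029974 = 94.6794
Value (long) = (F − K)·e^(−rT) = (94.6794 − 107.75) × 0.970899 = -12.6902
Value = -£12.69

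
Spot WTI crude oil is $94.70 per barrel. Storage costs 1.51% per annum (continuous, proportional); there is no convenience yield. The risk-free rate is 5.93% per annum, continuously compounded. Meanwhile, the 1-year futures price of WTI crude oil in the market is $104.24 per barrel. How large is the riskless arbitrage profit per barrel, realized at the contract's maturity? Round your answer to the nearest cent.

Fair futures: F* = S·e^(carry·T), with carry = (r + u) = 0.0593 + 0.0151 = 0.0744
F* = 94.70 · e^(0.0744 × 1) = 94.70 · e^0.074400 = 94.70 × 1.077238 = $102.0144
Market $104.24 > fair $102.0144: forward overpriced → cash-and-carry (buy spot, short the forward).
At maturity, profit = |F_mkt − F*| = |104.24 − 102.0144| = $2.23 per barrel

$2.23 per barrel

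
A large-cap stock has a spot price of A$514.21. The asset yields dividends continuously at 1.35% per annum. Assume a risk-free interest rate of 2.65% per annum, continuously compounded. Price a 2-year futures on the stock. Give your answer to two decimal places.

F = S·e^((r − q)T) = 514.21 · e^((0.0265 − 0.0135) × 2)
= 514.21 · e^0.026000 = 514.21 × 1.026341
F = A$527.75

A$527.75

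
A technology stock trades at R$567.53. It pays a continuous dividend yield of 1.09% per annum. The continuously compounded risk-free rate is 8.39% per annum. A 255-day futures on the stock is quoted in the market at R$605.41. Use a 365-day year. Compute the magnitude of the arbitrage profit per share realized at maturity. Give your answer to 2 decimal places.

R$8.19 per share

Fair futures: F* = S·e^(carry·T), with carry = (r − q) = 0.0839 − 0.0109 = 0.0730
F* = 567.53 · e^(0.0730 × 255/365) = 567.53 · e^0.051000 = 567.53 × 1.052323 = R$597.2249
Market R$605.41 > fair R$597.2249: forward overpriced → cash-and-carry (buy spot, short the forward).
At maturity, profit = |F_mkt − F*| = |605.41 − 597.2249| = R$8.19 per share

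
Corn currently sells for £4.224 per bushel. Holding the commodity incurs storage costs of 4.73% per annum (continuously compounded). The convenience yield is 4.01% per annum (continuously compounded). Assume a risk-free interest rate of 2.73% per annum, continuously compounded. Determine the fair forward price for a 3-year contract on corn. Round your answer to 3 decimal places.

£4.685 per bushel

Net carry = r + u − y = 0.0273 + 0.0473 − 0.0401 = 0.0345
F = S·e^((r+u−y)T) = 4.224 · e^(0.0345 × 3) = 4.224 · e^0.103500
= 4.224 × 1.109046 = £4.685 per bushel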